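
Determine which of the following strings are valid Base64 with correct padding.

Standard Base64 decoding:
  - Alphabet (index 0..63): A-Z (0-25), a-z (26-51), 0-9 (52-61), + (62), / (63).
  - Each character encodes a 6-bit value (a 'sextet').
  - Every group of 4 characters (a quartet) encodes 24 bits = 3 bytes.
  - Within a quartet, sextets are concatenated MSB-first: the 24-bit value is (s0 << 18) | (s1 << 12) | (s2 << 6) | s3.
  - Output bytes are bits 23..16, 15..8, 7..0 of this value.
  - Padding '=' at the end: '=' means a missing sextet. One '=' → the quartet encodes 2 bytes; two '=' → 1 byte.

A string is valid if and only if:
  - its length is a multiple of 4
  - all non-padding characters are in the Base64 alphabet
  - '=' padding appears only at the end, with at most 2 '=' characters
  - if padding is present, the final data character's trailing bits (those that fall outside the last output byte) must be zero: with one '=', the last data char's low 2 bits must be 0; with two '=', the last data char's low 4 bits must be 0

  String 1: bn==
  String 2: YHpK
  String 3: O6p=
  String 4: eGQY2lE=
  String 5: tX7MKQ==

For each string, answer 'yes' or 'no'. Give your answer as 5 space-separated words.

Answer: no yes no yes yes

Derivation:
String 1: 'bn==' → invalid (bad trailing bits)
String 2: 'YHpK' → valid
String 3: 'O6p=' → invalid (bad trailing bits)
String 4: 'eGQY2lE=' → valid
String 5: 'tX7MKQ==' → valid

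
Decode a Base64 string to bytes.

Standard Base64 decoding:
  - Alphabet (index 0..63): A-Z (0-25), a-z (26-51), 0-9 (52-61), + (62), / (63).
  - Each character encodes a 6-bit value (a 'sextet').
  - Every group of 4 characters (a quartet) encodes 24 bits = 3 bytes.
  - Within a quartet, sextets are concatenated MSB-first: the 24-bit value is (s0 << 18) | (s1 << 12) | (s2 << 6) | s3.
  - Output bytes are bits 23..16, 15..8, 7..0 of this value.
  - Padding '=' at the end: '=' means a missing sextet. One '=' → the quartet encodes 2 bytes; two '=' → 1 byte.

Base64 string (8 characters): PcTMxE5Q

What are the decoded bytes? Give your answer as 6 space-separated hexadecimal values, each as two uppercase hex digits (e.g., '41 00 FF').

Answer: 3D C4 CC C4 4E 50

Derivation:
After char 0 ('P'=15): chars_in_quartet=1 acc=0xF bytes_emitted=0
After char 1 ('c'=28): chars_in_quartet=2 acc=0x3DC bytes_emitted=0
After char 2 ('T'=19): chars_in_quartet=3 acc=0xF713 bytes_emitted=0
After char 3 ('M'=12): chars_in_quartet=4 acc=0x3DC4CC -> emit 3D C4 CC, reset; bytes_emitted=3
After char 4 ('x'=49): chars_in_quartet=1 acc=0x31 bytes_emitted=3
After char 5 ('E'=4): chars_in_quartet=2 acc=0xC44 bytes_emitted=3
After char 6 ('5'=57): chars_in_quartet=3 acc=0x31139 bytes_emitted=3
After char 7 ('Q'=16): chars_in_quartet=4 acc=0xC44E50 -> emit C4 4E 50, reset; bytes_emitted=6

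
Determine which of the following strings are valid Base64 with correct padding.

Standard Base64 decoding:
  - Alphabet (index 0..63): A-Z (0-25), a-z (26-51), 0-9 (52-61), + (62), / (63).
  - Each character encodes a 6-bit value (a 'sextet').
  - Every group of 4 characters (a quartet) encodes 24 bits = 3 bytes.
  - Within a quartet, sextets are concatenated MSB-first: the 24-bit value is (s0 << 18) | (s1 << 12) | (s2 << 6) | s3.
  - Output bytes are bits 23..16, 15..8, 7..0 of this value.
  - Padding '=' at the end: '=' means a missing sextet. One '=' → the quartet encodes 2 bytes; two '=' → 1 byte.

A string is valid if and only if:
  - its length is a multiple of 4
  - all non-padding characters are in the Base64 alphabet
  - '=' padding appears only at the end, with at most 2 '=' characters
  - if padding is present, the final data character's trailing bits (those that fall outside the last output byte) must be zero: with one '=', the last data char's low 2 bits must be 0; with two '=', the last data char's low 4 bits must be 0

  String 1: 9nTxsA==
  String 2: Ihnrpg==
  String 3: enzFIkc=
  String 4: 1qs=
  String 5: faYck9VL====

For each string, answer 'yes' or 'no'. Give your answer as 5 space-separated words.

String 1: '9nTxsA==' → valid
String 2: 'Ihnrpg==' → valid
String 3: 'enzFIkc=' → valid
String 4: '1qs=' → valid
String 5: 'faYck9VL====' → invalid (4 pad chars (max 2))

Answer: yes yes yes yes no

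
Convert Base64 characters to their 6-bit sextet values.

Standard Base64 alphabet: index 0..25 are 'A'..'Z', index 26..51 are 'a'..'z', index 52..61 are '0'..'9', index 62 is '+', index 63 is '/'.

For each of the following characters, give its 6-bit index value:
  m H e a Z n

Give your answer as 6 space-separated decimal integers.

Answer: 38 7 30 26 25 39

Derivation:
'm': a..z range, 26 + ord('m') − ord('a') = 38
'H': A..Z range, ord('H') − ord('A') = 7
'e': a..z range, 26 + ord('e') − ord('a') = 30
'a': a..z range, 26 + ord('a') − ord('a') = 26
'Z': A..Z range, ord('Z') − ord('A') = 25
'n': a..z range, 26 + ord('n') − ord('a') = 39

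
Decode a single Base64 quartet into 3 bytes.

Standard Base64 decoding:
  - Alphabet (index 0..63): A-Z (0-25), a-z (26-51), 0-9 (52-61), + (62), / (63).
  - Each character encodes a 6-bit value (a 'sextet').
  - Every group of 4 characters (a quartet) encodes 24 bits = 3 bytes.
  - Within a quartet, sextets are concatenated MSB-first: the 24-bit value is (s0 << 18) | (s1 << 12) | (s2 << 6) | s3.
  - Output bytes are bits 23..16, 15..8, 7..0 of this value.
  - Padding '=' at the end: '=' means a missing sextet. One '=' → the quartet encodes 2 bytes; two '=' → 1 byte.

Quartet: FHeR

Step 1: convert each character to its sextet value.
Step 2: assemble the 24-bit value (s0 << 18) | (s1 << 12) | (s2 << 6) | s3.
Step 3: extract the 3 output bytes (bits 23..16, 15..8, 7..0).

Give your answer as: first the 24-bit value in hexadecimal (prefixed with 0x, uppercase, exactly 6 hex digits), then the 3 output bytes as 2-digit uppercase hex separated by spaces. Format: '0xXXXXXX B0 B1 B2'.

Sextets: F=5, H=7, e=30, R=17
24-bit: (5<<18) | (7<<12) | (30<<6) | 17
      = 0x140000 | 0x007000 | 0x000780 | 0x000011
      = 0x147791
Bytes: (v>>16)&0xFF=14, (v>>8)&0xFF=77, v&0xFF=91

Answer: 0x147791 14 77 91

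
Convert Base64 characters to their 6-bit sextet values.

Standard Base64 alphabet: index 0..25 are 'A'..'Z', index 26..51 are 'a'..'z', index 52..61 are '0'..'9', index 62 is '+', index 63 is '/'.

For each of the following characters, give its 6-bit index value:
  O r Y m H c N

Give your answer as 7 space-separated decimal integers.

'O': A..Z range, ord('O') − ord('A') = 14
'r': a..z range, 26 + ord('r') − ord('a') = 43
'Y': A..Z range, ord('Y') − ord('A') = 24
'm': a..z range, 26 + ord('m') − ord('a') = 38
'H': A..Z range, ord('H') − ord('A') = 7
'c': a..z range, 26 + ord('c') − ord('a') = 28
'N': A..Z range, ord('N') − ord('A') = 13

Answer: 14 43 24 38 7 28 13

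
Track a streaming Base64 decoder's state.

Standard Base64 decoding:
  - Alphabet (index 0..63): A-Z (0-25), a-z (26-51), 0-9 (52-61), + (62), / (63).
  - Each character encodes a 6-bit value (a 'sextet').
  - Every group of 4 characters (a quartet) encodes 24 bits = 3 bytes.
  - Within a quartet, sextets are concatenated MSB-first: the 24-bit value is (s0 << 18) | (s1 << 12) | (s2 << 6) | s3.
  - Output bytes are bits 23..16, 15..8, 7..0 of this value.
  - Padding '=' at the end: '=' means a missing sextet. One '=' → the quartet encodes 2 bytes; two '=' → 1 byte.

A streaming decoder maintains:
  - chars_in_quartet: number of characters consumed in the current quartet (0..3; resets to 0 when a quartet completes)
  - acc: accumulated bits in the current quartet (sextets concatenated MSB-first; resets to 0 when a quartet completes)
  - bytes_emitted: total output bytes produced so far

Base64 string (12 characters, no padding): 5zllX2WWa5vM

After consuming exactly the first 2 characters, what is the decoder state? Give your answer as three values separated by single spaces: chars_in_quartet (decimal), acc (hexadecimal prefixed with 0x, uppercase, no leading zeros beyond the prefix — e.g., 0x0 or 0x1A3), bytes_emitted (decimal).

After char 0 ('5'=57): chars_in_quartet=1 acc=0x39 bytes_emitted=0
After char 1 ('z'=51): chars_in_quartet=2 acc=0xE73 bytes_emitted=0

Answer: 2 0xE73 0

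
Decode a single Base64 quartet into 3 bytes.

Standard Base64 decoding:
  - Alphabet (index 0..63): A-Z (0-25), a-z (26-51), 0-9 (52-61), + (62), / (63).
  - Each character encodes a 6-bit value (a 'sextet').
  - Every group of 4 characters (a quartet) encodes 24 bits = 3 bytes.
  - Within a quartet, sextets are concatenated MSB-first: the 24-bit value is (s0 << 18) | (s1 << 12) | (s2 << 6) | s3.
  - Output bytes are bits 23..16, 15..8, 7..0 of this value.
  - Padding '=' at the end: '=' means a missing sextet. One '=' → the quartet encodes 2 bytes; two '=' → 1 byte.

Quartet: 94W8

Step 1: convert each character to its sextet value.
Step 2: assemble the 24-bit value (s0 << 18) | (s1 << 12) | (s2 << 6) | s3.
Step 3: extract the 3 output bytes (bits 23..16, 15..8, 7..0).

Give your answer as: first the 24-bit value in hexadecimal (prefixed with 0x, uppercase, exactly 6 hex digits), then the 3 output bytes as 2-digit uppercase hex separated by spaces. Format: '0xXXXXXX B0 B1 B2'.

Sextets: 9=61, 4=56, W=22, 8=60
24-bit: (61<<18) | (56<<12) | (22<<6) | 60
      = 0xF40000 | 0x038000 | 0x000580 | 0x00003C
      = 0xF785BC
Bytes: (v>>16)&0xFF=F7, (v>>8)&0xFF=85, v&0xFF=BC

Answer: 0xF785BC F7 85 BC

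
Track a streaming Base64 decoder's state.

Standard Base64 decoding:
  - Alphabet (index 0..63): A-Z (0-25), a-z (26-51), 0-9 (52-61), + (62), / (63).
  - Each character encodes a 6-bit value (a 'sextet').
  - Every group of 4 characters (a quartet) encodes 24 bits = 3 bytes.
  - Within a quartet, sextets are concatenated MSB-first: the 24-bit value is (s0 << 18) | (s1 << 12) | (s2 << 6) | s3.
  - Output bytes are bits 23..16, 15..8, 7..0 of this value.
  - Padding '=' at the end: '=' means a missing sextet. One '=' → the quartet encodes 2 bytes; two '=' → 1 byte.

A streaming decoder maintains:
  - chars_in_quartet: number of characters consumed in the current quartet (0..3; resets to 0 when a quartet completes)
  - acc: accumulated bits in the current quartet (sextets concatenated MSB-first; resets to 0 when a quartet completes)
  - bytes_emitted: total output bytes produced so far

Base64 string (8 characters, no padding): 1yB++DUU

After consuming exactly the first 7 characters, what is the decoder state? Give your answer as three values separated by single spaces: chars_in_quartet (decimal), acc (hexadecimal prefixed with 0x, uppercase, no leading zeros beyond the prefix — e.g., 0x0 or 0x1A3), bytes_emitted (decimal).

After char 0 ('1'=53): chars_in_quartet=1 acc=0x35 bytes_emitted=0
After char 1 ('y'=50): chars_in_quartet=2 acc=0xD72 bytes_emitted=0
After char 2 ('B'=1): chars_in_quartet=3 acc=0x35C81 bytes_emitted=0
After char 3 ('+'=62): chars_in_quartet=4 acc=0xD7207E -> emit D7 20 7E, reset; bytes_emitted=3
After char 4 ('+'=62): chars_in_quartet=1 acc=0x3E bytes_emitted=3
After char 5 ('D'=3): chars_in_quartet=2 acc=0xF83 bytes_emitted=3
After char 6 ('U'=20): chars_in_quartet=3 acc=0x3E0D4 bytes_emitted=3

Answer: 3 0x3E0D4 3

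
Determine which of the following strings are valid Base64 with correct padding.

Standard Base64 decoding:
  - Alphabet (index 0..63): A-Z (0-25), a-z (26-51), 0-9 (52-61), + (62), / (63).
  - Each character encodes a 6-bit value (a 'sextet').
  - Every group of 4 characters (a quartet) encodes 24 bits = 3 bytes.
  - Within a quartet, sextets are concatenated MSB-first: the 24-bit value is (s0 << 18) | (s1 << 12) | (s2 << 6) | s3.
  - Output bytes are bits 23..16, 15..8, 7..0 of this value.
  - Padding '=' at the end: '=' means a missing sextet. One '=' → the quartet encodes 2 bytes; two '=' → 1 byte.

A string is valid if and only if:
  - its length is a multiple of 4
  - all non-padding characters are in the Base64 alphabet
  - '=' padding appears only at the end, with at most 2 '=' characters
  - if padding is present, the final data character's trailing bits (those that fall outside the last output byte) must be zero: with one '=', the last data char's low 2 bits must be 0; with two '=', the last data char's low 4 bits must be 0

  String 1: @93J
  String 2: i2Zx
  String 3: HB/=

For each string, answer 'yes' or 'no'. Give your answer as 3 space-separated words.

Answer: no yes no

Derivation:
String 1: '@93J' → invalid (bad char(s): ['@'])
String 2: 'i2Zx' → valid
String 3: 'HB/=' → invalid (bad trailing bits)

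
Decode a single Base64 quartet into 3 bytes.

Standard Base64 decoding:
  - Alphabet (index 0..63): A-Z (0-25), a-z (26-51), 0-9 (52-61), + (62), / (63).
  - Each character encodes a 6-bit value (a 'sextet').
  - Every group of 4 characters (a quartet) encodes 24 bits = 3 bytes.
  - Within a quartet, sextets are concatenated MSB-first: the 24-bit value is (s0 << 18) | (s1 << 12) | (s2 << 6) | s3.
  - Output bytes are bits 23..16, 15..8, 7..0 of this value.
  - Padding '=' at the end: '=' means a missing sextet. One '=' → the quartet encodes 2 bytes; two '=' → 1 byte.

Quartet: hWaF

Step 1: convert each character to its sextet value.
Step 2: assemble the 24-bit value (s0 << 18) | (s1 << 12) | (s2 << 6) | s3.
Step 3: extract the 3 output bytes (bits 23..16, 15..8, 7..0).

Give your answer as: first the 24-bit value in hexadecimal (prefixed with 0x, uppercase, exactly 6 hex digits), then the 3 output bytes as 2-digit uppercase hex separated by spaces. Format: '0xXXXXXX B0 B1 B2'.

Sextets: h=33, W=22, a=26, F=5
24-bit: (33<<18) | (22<<12) | (26<<6) | 5
      = 0x840000 | 0x016000 | 0x000680 | 0x000005
      = 0x856685
Bytes: (v>>16)&0xFF=85, (v>>8)&0xFF=66, v&0xFF=85

Answer: 0x856685 85 66 85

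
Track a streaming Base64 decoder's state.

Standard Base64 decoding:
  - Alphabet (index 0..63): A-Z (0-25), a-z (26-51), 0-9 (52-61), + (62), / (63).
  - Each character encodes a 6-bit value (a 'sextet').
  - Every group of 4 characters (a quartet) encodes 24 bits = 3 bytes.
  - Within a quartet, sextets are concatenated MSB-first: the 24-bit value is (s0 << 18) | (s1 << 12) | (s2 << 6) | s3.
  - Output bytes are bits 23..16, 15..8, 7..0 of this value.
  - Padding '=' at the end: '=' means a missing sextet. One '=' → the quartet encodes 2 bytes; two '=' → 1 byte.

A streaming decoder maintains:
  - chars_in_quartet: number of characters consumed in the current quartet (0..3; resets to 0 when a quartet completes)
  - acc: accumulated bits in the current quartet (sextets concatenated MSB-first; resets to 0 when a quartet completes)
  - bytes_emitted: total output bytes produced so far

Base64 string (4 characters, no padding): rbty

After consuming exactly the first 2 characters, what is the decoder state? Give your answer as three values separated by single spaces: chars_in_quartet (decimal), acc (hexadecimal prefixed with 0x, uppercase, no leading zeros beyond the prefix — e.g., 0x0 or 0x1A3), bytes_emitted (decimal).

After char 0 ('r'=43): chars_in_quartet=1 acc=0x2B bytes_emitted=0
After char 1 ('b'=27): chars_in_quartet=2 acc=0xADB bytes_emitted=0

Answer: 2 0xADB 0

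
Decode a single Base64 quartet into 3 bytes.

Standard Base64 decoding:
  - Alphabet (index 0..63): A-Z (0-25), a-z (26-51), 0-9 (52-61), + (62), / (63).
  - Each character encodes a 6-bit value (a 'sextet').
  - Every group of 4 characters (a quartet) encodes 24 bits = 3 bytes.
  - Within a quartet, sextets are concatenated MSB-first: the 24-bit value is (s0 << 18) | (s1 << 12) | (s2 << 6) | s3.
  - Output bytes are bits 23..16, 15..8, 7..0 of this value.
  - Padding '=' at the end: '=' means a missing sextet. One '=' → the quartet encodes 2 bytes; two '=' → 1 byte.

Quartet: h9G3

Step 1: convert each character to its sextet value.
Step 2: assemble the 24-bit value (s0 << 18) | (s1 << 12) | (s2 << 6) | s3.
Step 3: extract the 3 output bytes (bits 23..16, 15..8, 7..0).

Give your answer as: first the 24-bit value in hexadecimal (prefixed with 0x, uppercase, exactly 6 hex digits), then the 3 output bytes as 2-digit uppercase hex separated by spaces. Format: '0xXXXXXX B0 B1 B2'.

Answer: 0x87D1B7 87 D1 B7

Derivation:
Sextets: h=33, 9=61, G=6, 3=55
24-bit: (33<<18) | (61<<12) | (6<<6) | 55
      = 0x840000 | 0x03D000 | 0x000180 | 0x000037
      = 0x87D1B7
Bytes: (v>>16)&0xFF=87, (v>>8)&0xFF=D1, v&0xFF=B7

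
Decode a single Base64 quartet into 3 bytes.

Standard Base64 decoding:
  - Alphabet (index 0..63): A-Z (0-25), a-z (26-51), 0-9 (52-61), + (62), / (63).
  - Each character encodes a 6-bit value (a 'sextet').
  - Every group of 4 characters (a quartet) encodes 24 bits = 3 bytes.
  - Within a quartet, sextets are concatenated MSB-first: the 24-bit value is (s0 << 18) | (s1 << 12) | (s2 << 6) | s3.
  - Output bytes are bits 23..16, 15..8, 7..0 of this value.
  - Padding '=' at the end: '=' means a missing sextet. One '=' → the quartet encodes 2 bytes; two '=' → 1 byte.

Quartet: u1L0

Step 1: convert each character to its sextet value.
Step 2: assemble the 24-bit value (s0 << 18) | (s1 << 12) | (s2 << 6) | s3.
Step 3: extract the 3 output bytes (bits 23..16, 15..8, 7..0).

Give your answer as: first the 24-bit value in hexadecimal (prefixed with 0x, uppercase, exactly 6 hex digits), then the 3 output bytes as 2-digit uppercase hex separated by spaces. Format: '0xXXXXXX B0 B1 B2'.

Answer: 0xBB52F4 BB 52 F4

Derivation:
Sextets: u=46, 1=53, L=11, 0=52
24-bit: (46<<18) | (53<<12) | (11<<6) | 52
      = 0xB80000 | 0x035000 | 0x0002C0 | 0x000034
      = 0xBB52F4
Bytes: (v>>16)&0xFF=BB, (v>>8)&0xFF=52, v&0xFF=F4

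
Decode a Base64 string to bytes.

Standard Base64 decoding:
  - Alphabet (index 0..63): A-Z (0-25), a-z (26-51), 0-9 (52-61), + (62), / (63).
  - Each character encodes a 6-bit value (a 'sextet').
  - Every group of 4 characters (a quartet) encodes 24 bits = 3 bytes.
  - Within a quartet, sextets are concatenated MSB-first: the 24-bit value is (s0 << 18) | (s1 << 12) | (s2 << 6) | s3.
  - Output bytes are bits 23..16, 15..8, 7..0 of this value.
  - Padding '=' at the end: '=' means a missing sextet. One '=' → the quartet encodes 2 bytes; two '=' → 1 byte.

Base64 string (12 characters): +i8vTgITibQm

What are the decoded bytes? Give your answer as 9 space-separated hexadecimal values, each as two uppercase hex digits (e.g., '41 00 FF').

After char 0 ('+'=62): chars_in_quartet=1 acc=0x3E bytes_emitted=0
After char 1 ('i'=34): chars_in_quartet=2 acc=0xFA2 bytes_emitted=0
After char 2 ('8'=60): chars_in_quartet=3 acc=0x3E8BC bytes_emitted=0
After char 3 ('v'=47): chars_in_quartet=4 acc=0xFA2F2F -> emit FA 2F 2F, reset; bytes_emitted=3
After char 4 ('T'=19): chars_in_quartet=1 acc=0x13 bytes_emitted=3
After char 5 ('g'=32): chars_in_quartet=2 acc=0x4E0 bytes_emitted=3
After char 6 ('I'=8): chars_in_quartet=3 acc=0x13808 bytes_emitted=3
After char 7 ('T'=19): chars_in_quartet=4 acc=0x4E0213 -> emit 4E 02 13, reset; bytes_emitted=6
After char 8 ('i'=34): chars_in_quartet=1 acc=0x22 bytes_emitted=6
After char 9 ('b'=27): chars_in_quartet=2 acc=0x89B bytes_emitted=6
After char 10 ('Q'=16): chars_in_quartet=3 acc=0x226D0 bytes_emitted=6
After char 11 ('m'=38): chars_in_quartet=4 acc=0x89B426 -> emit 89 B4 26, reset; bytes_emitted=9

Answer: FA 2F 2F 4E 02 13 89 B4 26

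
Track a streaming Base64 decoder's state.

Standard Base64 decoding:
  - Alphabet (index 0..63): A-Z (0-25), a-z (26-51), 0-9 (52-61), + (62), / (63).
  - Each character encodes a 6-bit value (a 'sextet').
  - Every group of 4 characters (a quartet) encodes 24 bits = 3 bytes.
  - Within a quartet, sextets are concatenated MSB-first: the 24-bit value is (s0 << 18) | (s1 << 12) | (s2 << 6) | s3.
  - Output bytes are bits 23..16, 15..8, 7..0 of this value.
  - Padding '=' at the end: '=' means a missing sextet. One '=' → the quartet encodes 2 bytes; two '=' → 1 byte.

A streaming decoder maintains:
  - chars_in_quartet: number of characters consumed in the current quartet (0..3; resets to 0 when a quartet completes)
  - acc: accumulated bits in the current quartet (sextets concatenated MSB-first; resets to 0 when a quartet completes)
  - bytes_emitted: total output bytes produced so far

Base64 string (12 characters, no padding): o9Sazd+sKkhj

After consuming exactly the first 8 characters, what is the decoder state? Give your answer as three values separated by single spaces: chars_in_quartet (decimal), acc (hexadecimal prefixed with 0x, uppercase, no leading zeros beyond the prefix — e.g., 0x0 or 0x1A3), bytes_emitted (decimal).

After char 0 ('o'=40): chars_in_quartet=1 acc=0x28 bytes_emitted=0
After char 1 ('9'=61): chars_in_quartet=2 acc=0xA3D bytes_emitted=0
After char 2 ('S'=18): chars_in_quartet=3 acc=0x28F52 bytes_emitted=0
After char 3 ('a'=26): chars_in_quartet=4 acc=0xA3D49A -> emit A3 D4 9A, reset; bytes_emitted=3
After char 4 ('z'=51): chars_in_quartet=1 acc=0x33 bytes_emitted=3
After char 5 ('d'=29): chars_in_quartet=2 acc=0xCDD bytes_emitted=3
After char 6 ('+'=62): chars_in_quartet=3 acc=0x3377E bytes_emitted=3
After char 7 ('s'=44): chars_in_quartet=4 acc=0xCDDFAC -> emit CD DF AC, reset; bytes_emitted=6

Answer: 0 0x0 6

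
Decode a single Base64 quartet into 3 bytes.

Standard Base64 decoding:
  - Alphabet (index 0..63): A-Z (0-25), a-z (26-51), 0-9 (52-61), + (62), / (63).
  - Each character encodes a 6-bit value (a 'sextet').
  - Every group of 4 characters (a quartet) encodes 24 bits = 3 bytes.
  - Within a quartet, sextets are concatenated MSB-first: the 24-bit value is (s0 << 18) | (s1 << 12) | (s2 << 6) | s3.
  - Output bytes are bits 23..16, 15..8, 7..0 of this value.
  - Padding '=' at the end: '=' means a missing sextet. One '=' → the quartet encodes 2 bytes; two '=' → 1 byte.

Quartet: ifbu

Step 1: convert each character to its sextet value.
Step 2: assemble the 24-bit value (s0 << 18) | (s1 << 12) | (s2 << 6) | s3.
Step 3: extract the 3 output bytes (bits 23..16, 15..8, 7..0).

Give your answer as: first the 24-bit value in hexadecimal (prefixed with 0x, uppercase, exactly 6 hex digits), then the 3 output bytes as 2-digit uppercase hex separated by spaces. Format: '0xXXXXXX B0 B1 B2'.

Answer: 0x89F6EE 89 F6 EE

Derivation:
Sextets: i=34, f=31, b=27, u=46
24-bit: (34<<18) | (31<<12) | (27<<6) | 46
      = 0x880000 | 0x01F000 | 0x0006C0 | 0x00002E
      = 0x89F6EE
Bytes: (v>>16)&0xFF=89, (v>>8)&0xFF=F6, v&0xFF=EE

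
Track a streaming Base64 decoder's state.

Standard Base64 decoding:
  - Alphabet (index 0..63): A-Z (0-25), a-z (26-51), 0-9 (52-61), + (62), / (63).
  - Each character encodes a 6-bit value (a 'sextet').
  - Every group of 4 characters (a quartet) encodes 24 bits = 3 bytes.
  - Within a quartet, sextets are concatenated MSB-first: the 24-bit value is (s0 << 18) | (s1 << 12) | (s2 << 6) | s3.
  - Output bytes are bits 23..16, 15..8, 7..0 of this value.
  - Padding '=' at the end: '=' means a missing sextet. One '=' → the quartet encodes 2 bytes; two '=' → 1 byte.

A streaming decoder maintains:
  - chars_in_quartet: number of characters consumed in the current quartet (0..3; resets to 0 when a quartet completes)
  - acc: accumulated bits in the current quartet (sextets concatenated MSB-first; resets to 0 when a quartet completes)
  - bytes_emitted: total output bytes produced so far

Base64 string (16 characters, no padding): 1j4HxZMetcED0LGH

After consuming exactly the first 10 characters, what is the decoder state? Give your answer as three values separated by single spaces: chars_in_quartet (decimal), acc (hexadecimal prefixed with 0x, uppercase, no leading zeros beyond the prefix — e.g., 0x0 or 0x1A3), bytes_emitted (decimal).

Answer: 2 0xB5C 6

Derivation:
After char 0 ('1'=53): chars_in_quartet=1 acc=0x35 bytes_emitted=0
After char 1 ('j'=35): chars_in_quartet=2 acc=0xD63 bytes_emitted=0
After char 2 ('4'=56): chars_in_quartet=3 acc=0x358F8 bytes_emitted=0
After char 3 ('H'=7): chars_in_quartet=4 acc=0xD63E07 -> emit D6 3E 07, reset; bytes_emitted=3
After char 4 ('x'=49): chars_in_quartet=1 acc=0x31 bytes_emitted=3
After char 5 ('Z'=25): chars_in_quartet=2 acc=0xC59 bytes_emitted=3
After char 6 ('M'=12): chars_in_quartet=3 acc=0x3164C bytes_emitted=3
After char 7 ('e'=30): chars_in_quartet=4 acc=0xC5931E -> emit C5 93 1E, reset; bytes_emitted=6
After char 8 ('t'=45): chars_in_quartet=1 acc=0x2D bytes_emitted=6
After char 9 ('c'=28): chars_in_quartet=2 acc=0xB5C bytes_emitted=6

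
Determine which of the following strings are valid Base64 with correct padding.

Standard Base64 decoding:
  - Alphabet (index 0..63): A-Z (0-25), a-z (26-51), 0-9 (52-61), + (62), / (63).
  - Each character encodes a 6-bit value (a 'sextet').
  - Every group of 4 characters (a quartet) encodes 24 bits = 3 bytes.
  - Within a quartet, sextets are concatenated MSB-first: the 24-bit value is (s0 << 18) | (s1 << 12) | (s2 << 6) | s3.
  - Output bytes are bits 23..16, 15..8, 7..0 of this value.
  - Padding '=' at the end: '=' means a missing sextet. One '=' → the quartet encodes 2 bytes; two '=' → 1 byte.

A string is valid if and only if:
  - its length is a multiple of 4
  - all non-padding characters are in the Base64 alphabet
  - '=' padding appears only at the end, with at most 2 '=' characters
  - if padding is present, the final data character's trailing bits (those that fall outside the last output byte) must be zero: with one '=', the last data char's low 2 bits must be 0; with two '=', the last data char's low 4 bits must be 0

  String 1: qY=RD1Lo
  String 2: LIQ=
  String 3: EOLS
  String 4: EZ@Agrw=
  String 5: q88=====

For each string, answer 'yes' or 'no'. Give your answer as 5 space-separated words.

String 1: 'qY=RD1Lo' → invalid (bad char(s): ['=']; '=' in middle)
String 2: 'LIQ=' → valid
String 3: 'EOLS' → valid
String 4: 'EZ@Agrw=' → invalid (bad char(s): ['@'])
String 5: 'q88=====' → invalid (5 pad chars (max 2))

Answer: no yes yes no no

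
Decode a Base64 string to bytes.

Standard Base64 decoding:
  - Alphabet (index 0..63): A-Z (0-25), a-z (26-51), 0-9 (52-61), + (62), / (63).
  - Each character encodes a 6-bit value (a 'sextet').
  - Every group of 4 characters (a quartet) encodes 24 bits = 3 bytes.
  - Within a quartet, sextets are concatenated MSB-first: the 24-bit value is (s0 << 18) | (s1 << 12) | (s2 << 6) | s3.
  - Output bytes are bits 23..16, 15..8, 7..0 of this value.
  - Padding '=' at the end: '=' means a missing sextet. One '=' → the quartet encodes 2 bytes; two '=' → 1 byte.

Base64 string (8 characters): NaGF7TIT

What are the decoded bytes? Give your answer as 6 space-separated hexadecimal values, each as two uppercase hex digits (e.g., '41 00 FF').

Answer: 35 A1 85 ED 32 13

Derivation:
After char 0 ('N'=13): chars_in_quartet=1 acc=0xD bytes_emitted=0
After char 1 ('a'=26): chars_in_quartet=2 acc=0x35A bytes_emitted=0
After char 2 ('G'=6): chars_in_quartet=3 acc=0xD686 bytes_emitted=0
After char 3 ('F'=5): chars_in_quartet=4 acc=0x35A185 -> emit 35 A1 85, reset; bytes_emitted=3
After char 4 ('7'=59): chars_in_quartet=1 acc=0x3B bytes_emitted=3
After char 5 ('T'=19): chars_in_quartet=2 acc=0xED3 bytes_emitted=3
After char 6 ('I'=8): chars_in_quartet=3 acc=0x3B4C8 bytes_emitted=3
After char 7 ('T'=19): chars_in_quartet=4 acc=0xED3213 -> emit ED 32 13, reset; bytes_emitted=6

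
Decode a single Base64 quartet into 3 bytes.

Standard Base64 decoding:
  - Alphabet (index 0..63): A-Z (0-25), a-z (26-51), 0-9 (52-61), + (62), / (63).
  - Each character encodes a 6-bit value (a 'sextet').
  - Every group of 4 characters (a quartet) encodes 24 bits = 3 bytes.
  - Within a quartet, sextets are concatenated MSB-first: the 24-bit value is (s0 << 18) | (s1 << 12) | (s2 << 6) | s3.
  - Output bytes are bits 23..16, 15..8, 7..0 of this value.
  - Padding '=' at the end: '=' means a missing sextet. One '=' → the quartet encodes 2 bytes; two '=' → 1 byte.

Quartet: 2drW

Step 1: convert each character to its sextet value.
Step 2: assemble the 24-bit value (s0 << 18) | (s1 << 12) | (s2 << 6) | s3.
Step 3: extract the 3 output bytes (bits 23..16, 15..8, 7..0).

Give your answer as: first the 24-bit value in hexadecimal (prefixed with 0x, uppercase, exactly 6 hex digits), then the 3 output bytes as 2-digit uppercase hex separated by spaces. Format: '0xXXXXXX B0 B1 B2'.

Sextets: 2=54, d=29, r=43, W=22
24-bit: (54<<18) | (29<<12) | (43<<6) | 22
      = 0xD80000 | 0x01D000 | 0x000AC0 | 0x000016
      = 0xD9DAD6
Bytes: (v>>16)&0xFF=D9, (v>>8)&0xFF=DA, v&0xFF=D6

Answer: 0xD9DAD6 D9 DA D6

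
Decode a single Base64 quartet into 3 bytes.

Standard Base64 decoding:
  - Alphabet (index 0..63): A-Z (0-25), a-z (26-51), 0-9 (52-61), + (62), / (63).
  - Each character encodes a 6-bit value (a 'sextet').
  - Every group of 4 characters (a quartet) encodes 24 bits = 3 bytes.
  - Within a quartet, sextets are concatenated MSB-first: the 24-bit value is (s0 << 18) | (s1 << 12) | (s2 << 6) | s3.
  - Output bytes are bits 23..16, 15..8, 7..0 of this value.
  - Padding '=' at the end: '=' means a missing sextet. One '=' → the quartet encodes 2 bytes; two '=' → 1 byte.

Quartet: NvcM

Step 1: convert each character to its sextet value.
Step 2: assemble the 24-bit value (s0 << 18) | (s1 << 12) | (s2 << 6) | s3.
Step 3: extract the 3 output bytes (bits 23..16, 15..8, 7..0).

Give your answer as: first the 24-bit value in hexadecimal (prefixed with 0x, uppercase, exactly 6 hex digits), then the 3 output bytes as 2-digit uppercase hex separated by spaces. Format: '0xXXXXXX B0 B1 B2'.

Answer: 0x36F70C 36 F7 0C

Derivation:
Sextets: N=13, v=47, c=28, M=12
24-bit: (13<<18) | (47<<12) | (28<<6) | 12
      = 0x340000 | 0x02F000 | 0x000700 | 0x00000C
      = 0x36F70C
Bytes: (v>>16)&0xFF=36, (v>>8)&0xFF=F7, v&0xFF=0C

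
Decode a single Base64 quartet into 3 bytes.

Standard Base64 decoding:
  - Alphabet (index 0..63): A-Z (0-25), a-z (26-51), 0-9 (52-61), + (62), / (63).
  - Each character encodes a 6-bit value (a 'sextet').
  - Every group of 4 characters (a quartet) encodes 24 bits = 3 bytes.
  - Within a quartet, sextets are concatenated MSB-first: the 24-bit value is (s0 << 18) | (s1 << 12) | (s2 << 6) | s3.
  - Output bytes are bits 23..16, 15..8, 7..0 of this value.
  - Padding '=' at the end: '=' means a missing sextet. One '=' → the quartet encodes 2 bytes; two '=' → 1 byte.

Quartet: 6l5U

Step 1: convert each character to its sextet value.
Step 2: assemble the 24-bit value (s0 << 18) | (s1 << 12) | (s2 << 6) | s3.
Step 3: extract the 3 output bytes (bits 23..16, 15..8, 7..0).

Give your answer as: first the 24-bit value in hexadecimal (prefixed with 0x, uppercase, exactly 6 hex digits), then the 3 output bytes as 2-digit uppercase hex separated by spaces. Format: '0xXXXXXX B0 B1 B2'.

Sextets: 6=58, l=37, 5=57, U=20
24-bit: (58<<18) | (37<<12) | (57<<6) | 20
      = 0xE80000 | 0x025000 | 0x000E40 | 0x000014
      = 0xEA5E54
Bytes: (v>>16)&0xFF=EA, (v>>8)&0xFF=5E, v&0xFF=54

Answer: 0xEA5E54 EA 5E 54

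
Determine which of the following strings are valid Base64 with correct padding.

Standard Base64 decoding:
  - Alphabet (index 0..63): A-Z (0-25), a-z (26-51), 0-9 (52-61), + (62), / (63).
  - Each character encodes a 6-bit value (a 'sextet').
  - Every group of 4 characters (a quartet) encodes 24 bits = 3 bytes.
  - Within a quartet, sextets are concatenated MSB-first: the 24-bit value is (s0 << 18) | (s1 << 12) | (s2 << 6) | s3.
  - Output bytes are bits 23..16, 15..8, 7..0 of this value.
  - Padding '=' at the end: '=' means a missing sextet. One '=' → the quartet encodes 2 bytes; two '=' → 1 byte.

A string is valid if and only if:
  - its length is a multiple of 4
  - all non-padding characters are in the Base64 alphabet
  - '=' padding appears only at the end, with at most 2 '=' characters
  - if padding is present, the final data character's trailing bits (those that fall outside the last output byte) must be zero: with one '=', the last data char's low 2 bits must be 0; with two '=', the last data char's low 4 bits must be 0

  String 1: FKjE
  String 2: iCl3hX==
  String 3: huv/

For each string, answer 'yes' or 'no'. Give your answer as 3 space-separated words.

Answer: yes no yes

Derivation:
String 1: 'FKjE' → valid
String 2: 'iCl3hX==' → invalid (bad trailing bits)
String 3: 'huv/' → valid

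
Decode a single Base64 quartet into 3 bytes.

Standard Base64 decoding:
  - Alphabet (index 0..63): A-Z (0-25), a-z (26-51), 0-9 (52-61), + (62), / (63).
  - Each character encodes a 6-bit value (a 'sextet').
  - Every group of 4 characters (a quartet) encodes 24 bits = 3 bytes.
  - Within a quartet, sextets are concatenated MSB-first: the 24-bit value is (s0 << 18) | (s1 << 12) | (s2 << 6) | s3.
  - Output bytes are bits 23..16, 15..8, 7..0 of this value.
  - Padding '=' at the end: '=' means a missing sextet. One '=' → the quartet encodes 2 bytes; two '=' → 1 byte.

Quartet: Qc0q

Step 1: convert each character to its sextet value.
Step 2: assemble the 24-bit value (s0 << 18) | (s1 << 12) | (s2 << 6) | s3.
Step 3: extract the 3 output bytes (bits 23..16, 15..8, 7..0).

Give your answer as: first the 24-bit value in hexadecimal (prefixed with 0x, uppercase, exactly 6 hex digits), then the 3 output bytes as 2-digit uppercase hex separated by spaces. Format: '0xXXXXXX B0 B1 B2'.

Sextets: Q=16, c=28, 0=52, q=42
24-bit: (16<<18) | (28<<12) | (52<<6) | 42
      = 0x400000 | 0x01C000 | 0x000D00 | 0x00002A
      = 0x41CD2A
Bytes: (v>>16)&0xFF=41, (v>>8)&0xFF=CD, v&0xFF=2A

Answer: 0x41CD2A 41 CD 2A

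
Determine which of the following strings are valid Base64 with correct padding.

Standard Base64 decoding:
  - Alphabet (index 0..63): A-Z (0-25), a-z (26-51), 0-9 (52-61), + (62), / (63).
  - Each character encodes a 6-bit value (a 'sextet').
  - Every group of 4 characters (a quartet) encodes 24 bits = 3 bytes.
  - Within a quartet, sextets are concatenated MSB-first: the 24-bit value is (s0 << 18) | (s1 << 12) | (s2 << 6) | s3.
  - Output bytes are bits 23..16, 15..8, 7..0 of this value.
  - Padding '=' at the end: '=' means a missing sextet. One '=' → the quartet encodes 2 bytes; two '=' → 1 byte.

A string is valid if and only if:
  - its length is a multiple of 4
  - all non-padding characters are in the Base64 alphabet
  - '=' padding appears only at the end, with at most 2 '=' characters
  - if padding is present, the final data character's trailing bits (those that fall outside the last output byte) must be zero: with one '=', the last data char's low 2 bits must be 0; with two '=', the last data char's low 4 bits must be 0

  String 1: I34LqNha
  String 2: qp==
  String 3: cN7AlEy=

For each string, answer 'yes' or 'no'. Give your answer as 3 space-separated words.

String 1: 'I34LqNha' → valid
String 2: 'qp==' → invalid (bad trailing bits)
String 3: 'cN7AlEy=' → invalid (bad trailing bits)

Answer: yes no no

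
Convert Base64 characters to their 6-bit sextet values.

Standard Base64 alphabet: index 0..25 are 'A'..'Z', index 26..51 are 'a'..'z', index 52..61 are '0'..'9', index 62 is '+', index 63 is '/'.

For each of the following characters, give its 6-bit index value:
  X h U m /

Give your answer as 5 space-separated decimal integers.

'X': A..Z range, ord('X') − ord('A') = 23
'h': a..z range, 26 + ord('h') − ord('a') = 33
'U': A..Z range, ord('U') − ord('A') = 20
'm': a..z range, 26 + ord('m') − ord('a') = 38
'/': index 63

Answer: 23 33 20 38 63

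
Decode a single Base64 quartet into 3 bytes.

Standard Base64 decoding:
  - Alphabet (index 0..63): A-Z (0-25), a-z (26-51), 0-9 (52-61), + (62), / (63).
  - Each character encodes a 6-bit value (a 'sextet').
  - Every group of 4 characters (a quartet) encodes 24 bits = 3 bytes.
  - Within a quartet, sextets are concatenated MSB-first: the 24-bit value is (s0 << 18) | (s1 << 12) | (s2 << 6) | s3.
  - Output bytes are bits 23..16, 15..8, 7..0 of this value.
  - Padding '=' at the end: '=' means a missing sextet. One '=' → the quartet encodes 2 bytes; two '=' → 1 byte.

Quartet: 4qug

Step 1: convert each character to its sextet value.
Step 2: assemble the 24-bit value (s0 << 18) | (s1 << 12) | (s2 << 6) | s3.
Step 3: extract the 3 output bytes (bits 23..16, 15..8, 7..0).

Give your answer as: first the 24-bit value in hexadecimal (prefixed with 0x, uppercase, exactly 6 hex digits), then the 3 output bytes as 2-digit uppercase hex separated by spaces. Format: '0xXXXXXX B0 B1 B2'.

Answer: 0xE2ABA0 E2 AB A0

Derivation:
Sextets: 4=56, q=42, u=46, g=32
24-bit: (56<<18) | (42<<12) | (46<<6) | 32
      = 0xE00000 | 0x02A000 | 0x000B80 | 0x000020
      = 0xE2ABA0
Bytes: (v>>16)&0xFF=E2, (v>>8)&0xFF=AB, v&0xFF=A0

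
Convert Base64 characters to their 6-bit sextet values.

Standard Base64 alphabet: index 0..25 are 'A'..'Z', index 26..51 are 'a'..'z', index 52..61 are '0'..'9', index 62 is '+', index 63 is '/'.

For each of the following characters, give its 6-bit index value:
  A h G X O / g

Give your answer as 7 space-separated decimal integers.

'A': A..Z range, ord('A') − ord('A') = 0
'h': a..z range, 26 + ord('h') − ord('a') = 33
'G': A..Z range, ord('G') − ord('A') = 6
'X': A..Z range, ord('X') − ord('A') = 23
'O': A..Z range, ord('O') − ord('A') = 14
'/': index 63
'g': a..z range, 26 + ord('g') − ord('a') = 32

Answer: 0 33 6 23 14 63 32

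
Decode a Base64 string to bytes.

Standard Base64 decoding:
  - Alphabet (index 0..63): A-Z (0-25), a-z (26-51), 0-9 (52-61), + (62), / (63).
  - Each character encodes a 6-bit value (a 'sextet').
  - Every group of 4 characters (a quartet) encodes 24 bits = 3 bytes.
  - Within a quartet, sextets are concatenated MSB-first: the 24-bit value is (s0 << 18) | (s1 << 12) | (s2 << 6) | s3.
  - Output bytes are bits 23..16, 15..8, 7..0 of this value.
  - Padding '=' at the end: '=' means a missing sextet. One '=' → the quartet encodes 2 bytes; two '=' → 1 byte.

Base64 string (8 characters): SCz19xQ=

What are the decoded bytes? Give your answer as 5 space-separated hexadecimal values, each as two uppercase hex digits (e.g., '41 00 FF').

After char 0 ('S'=18): chars_in_quartet=1 acc=0x12 bytes_emitted=0
After char 1 ('C'=2): chars_in_quartet=2 acc=0x482 bytes_emitted=0
After char 2 ('z'=51): chars_in_quartet=3 acc=0x120B3 bytes_emitted=0
After char 3 ('1'=53): chars_in_quartet=4 acc=0x482CF5 -> emit 48 2C F5, reset; bytes_emitted=3
After char 4 ('9'=61): chars_in_quartet=1 acc=0x3D bytes_emitted=3
After char 5 ('x'=49): chars_in_quartet=2 acc=0xF71 bytes_emitted=3
After char 6 ('Q'=16): chars_in_quartet=3 acc=0x3DC50 bytes_emitted=3
Padding '=': partial quartet acc=0x3DC50 -> emit F7 14; bytes_emitted=5

Answer: 48 2C F5 F7 14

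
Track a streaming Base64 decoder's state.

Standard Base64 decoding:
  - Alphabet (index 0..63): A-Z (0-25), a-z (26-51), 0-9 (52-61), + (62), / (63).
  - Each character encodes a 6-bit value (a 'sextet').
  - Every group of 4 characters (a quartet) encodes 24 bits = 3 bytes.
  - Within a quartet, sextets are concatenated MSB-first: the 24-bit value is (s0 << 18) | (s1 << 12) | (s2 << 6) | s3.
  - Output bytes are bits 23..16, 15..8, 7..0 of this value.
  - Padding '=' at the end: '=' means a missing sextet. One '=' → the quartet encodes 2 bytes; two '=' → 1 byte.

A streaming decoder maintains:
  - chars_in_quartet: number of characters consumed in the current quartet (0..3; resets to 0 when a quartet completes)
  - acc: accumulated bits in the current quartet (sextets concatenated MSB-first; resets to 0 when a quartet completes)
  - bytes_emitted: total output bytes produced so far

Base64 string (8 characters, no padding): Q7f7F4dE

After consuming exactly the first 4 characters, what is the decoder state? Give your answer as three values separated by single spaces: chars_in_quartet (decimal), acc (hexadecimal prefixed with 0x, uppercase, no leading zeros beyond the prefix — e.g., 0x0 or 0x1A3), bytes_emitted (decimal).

Answer: 0 0x0 3

Derivation:
After char 0 ('Q'=16): chars_in_quartet=1 acc=0x10 bytes_emitted=0
After char 1 ('7'=59): chars_in_quartet=2 acc=0x43B bytes_emitted=0
After char 2 ('f'=31): chars_in_quartet=3 acc=0x10EDF bytes_emitted=0
After char 3 ('7'=59): chars_in_quartet=4 acc=0x43B7FB -> emit 43 B7 FB, reset; bytes_emitted=3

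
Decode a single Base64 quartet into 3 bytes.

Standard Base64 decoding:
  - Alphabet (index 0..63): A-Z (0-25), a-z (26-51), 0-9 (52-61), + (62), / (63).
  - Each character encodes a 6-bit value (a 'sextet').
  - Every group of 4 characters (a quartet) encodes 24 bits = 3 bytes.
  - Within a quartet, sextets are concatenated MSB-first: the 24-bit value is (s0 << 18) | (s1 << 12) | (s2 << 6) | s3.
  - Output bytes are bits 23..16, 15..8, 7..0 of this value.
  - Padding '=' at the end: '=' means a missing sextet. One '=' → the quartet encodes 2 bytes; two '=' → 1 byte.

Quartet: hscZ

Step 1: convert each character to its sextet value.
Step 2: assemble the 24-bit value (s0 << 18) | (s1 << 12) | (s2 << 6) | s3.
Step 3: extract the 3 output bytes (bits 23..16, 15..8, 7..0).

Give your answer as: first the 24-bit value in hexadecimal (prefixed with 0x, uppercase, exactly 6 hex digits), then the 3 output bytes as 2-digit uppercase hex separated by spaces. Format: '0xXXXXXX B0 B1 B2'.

Sextets: h=33, s=44, c=28, Z=25
24-bit: (33<<18) | (44<<12) | (28<<6) | 25
      = 0x840000 | 0x02C000 | 0x000700 | 0x000019
      = 0x86C719
Bytes: (v>>16)&0xFF=86, (v>>8)&0xFF=C7, v&0xFF=19

Answer: 0x86C719 86 C7 19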